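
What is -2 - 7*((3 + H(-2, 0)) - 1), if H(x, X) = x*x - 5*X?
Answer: -44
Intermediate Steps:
H(x, X) = x² - 5*X
-2 - 7*((3 + H(-2, 0)) - 1) = -2 - 7*((3 + ((-2)² - 5*0)) - 1) = -2 - 7*((3 + (4 + 0)) - 1) = -2 - 7*((3 + 4) - 1) = -2 - 7*(7 - 1) = -2 - 7*6 = -2 - 42 = -44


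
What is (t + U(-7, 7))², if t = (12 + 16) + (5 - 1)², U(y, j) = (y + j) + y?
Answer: 1369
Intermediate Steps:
U(y, j) = j + 2*y (U(y, j) = (j + y) + y = j + 2*y)
t = 44 (t = 28 + 4² = 28 + 16 = 44)
(t + U(-7, 7))² = (44 + (7 + 2*(-7)))² = (44 + (7 - 14))² = (44 - 7)² = 37² = 1369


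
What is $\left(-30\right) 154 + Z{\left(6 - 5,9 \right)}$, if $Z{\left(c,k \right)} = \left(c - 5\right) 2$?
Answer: $-4628$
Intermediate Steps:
$Z{\left(c,k \right)} = -10 + 2 c$ ($Z{\left(c,k \right)} = \left(-5 + c\right) 2 = -10 + 2 c$)
$\left(-30\right) 154 + Z{\left(6 - 5,9 \right)} = \left(-30\right) 154 - \left(10 - 2 \left(6 - 5\right)\right) = -4620 - \left(10 - 2 \left(6 - 5\right)\right) = -4620 + \left(-10 + 2 \cdot 1\right) = -4620 + \left(-10 + 2\right) = -4620 - 8 = -4628$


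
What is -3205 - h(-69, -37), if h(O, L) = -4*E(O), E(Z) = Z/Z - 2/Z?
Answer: -220861/69 ≈ -3200.9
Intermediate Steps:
E(Z) = 1 - 2/Z
h(O, L) = -4*(-2 + O)/O
-3205 - h(-69, -37) = -3205 - (-4 + 8/(-69)) = -3205 - (-4 + 8*(-1/69)) = -3205 - (-4 - 8/69) = -3205 - 1*(-284/69) = -3205 + 284/69 = -220861/69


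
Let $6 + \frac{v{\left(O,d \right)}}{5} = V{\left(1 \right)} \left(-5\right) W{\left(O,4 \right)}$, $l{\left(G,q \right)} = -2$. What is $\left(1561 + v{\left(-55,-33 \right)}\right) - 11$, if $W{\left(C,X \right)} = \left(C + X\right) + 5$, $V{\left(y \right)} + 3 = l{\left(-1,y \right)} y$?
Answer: $-4230$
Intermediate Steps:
$V{\left(y \right)} = -3 - 2 y$
$W{\left(C,X \right)} = 5 + C + X$
$v{\left(O,d \right)} = 1095 + 125 O$ ($v{\left(O,d \right)} = -30 + 5 \left(-3 - 2\right) \left(-5\right) \left(5 + O + 4\right) = -30 + 5 \left(-3 - 2\right) \left(-5\right) \left(9 + O\right) = -30 + 5 \left(-5\right) \left(-5\right) \left(9 + O\right) = -30 + 5 \cdot 25 \left(9 + O\right) = -30 + 5 \left(225 + 25 O\right) = -30 + \left(1125 + 125 O\right) = 1095 + 125 O$)
$\left(1561 + v{\left(-55,-33 \right)}\right) - 11 = \left(1561 + \left(1095 + 125 \left(-55\right)\right)\right) - 11 = \left(1561 + \left(1095 - 6875\right)\right) - 11 = \left(1561 - 5780\right) - 11 = -4219 - 11 = -4230$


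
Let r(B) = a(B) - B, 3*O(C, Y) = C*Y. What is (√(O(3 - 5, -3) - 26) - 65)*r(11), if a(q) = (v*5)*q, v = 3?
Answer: -10010 + 308*I*√6 ≈ -10010.0 + 754.44*I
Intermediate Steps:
a(q) = 15*q (a(q) = (3*5)*q = 15*q)
O(C, Y) = C*Y/3 (O(C, Y) = (C*Y)/3 = C*Y/3)
r(B) = 14*B (r(B) = 15*B - B = 14*B)
(√(O(3 - 5, -3) - 26) - 65)*r(11) = (√((⅓)*(3 - 5)*(-3) - 26) - 65)*(14*11) = (√((⅓)*(-2)*(-3) - 26) - 65)*154 = (√(2 - 26) - 65)*154 = (√(-24) - 65)*154 = (2*I*√6 - 65)*154 = (-65 + 2*I*√6)*154 = -10010 + 308*I*√6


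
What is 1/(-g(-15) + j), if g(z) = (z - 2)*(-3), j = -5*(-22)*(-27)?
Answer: -1/3021 ≈ -0.00033102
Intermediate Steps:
j = -2970 (j = 110*(-27) = -2970)
g(z) = 6 - 3*z (g(z) = (-2 + z)*(-3) = 6 - 3*z)
1/(-g(-15) + j) = 1/(-(6 - 3*(-15)) - 2970) = 1/(-(6 + 45) - 2970) = 1/(-1*51 - 2970) = 1/(-51 - 2970) = 1/(-3021) = -1/3021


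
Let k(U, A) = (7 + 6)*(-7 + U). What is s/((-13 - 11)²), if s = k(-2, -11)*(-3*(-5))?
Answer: -195/64 ≈ -3.0469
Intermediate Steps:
k(U, A) = -91 + 13*U (k(U, A) = 13*(-7 + U) = -91 + 13*U)
s = -1755 (s = (-91 + 13*(-2))*(-3*(-5)) = (-91 - 26)*15 = -117*15 = -1755)
s/((-13 - 11)²) = -1755/(-13 - 11)² = -1755/((-24)²) = -1755/576 = -1755*1/576 = -195/64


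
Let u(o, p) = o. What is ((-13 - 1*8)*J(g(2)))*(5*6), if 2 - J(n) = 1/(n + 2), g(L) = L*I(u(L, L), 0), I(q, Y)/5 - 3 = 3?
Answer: -38745/31 ≈ -1249.8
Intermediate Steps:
I(q, Y) = 30 (I(q, Y) = 15 + 5*3 = 15 + 15 = 30)
g(L) = 30*L (g(L) = L*30 = 30*L)
J(n) = 2 - 1/(2 + n) (J(n) = 2 - 1/(n + 2) = 2 - 1/(2 + n))
((-13 - 1*8)*J(g(2)))*(5*6) = ((-13 - 1*8)*((3 + 2*(30*2))/(2 + 30*2)))*(5*6) = ((-13 - 8)*((3 + 2*60)/(2 + 60)))*30 = -21*(3 + 120)/62*30 = -21*123/62*30 = -2583/62*30 = -38745/31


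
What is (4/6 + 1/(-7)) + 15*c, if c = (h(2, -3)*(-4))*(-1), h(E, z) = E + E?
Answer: 5051/21 ≈ 240.52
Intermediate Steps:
h(E, z) = 2*E
c = 16 (c = ((2*2)*(-4))*(-1) = (4*(-4))*(-1) = -16*(-1) = 16)
(4/6 + 1/(-7)) + 15*c = (4/6 + 1/(-7)) + 15*16 = (4*(⅙) + 1*(-⅐)) + 240 = (⅔ - ⅐) + 240 = 11/21 + 240 = 5051/21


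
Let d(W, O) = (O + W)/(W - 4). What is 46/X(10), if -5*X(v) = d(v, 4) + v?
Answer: -690/37 ≈ -18.649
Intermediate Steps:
d(W, O) = (O + W)/(-4 + W)
X(v) = -v/5 - (4 + v)/(5*(-4 + v)) (X(v) = -((4 + v)/(-4 + v) + v)/5 = -(v + (4 + v)/(-4 + v))/5 = -v/5 - (4 + v)/(5*(-4 + v)))
46/X(10) = 46/(((-4 - 1*10**2 + 3*10)/(5*(-4 + 10)))) = 46/(((1/5)*(-4 - 1*100 + 30)/6)) = 46/(((1/5)*(1/6)*(-4 - 100 + 30))) = 46/(((1/5)*(1/6)*(-74))) = 46/(-37/15) = 46*(-15/37) = -690/37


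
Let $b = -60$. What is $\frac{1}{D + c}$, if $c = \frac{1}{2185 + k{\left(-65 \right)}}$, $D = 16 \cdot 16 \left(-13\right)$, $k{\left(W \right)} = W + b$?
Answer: $- \frac{2060}{6855679} \approx -0.00030048$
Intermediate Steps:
$k{\left(W \right)} = -60 + W$ ($k{\left(W \right)} = W - 60 = -60 + W$)
$D = -3328$ ($D = 256 \left(-13\right) = -3328$)
$c = \frac{1}{2060}$ ($c = \frac{1}{2185 - 125} = \frac{1}{2060} \approx 0.00048544$)
$\frac{1}{D + c} = \frac{1}{-3328 + \frac{1}{2060}} = \frac{1}{- \frac{6855679}{2060}} = - \frac{2060}{6855679}$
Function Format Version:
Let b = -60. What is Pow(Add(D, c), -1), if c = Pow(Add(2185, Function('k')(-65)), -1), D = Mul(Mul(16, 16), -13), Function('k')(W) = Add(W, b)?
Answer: Rational(-2060, 6855679) ≈ -0.00030048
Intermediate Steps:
Function('k')(W) = Add(-60, W) (Function('k')(W) = Add(W, -60) = Add(-60, W))
D = -3328 (D = Mul(256, -13) = -3328)
c = Rational(1, 2060) (c = Pow(Add(2185, Add(-60, -65)), -1) = Pow(Add(2185, -125), -1) = Pow(2060, -1) = Rational(1, 2060) ≈ 0.00048544)
Pow(Add(D, c), -1) = Pow(Add(-3328, Rational(1, 2060)), -1) = Pow(Rational(-6855679, 2060), -1) = Rational(-2060, 6855679)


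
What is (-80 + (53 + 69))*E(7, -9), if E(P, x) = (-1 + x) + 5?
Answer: -210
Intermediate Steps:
E(P, x) = 4 + x
(-80 + (53 + 69))*E(7, -9) = (-80 + (53 + 69))*(4 - 9) = (-80 + 122)*(-5) = 42*(-5) = -210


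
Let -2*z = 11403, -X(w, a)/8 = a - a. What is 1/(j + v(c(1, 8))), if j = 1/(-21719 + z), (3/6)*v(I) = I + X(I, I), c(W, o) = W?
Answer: 54841/109680 ≈ 0.50001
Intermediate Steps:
X(w, a) = 0 (X(w, a) = -8*(a - a) = -8*0 = 0)
z = -11403/2 (z = -½*11403 = -11403/2 ≈ -5701.5)
v(I) = 2*I (v(I) = 2*(I + 0) = 2*I)
j = -2/54841 (j = 1/(-21719 - 11403/2) = 1/(-54841/2) = -2/54841 ≈ -3.6469e-5)
1/(j + v(c(1, 8))) = 1/(-2/54841 + 2*1) = 1/(-2/54841 + 2) = 1/(109680/54841) = 54841/109680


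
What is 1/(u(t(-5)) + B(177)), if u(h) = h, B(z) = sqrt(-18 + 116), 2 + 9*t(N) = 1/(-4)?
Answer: 4/1567 + 112*sqrt(2)/1567 ≈ 0.10363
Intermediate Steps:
t(N) = -1/4 (t(N) = -2/9 + (1/9)/(-4) = -2/9 + (1/9)*(-1/4) = -2/9 - 1/36 = -1/4)
B(z) = 7*sqrt(2) (B(z) = sqrt(98) = 7*sqrt(2))
1/(u(t(-5)) + B(177)) = 1/(-1/4 + 7*sqrt(2))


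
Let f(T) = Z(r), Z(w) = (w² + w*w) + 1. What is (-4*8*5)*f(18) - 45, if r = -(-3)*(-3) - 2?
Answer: -38925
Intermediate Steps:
r = -11 (r = -3*3 - 2 = -9 - 2 = -11)
Z(w) = 1 + 2*w² (Z(w) = (w² + w²) + 1 = 2*w² + 1 = 1 + 2*w²)
f(T) = 243 (f(T) = 1 + 2*(-11)² = 1 + 2*121 = 1 + 242 = 243)
(-4*8*5)*f(18) - 45 = (-4*8*5)*243 - 45 = -32*5*243 - 45 = -160*243 - 45 = -38880 - 45 = -38925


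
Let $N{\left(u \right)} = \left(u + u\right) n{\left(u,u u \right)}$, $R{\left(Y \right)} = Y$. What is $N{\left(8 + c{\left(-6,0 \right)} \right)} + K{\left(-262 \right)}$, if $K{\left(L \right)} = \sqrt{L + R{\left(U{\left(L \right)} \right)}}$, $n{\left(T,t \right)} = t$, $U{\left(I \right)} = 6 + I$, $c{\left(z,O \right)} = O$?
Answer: $1024 + i \sqrt{518} \approx 1024.0 + 22.76 i$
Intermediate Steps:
$N{\left(u \right)} = 2 u^{3}$ ($N{\left(u \right)} = \left(u + u\right) u u = 2 u u^{2} = 2 u^{3}$)
$K{\left(L \right)} = \sqrt{6 + 2 L}$ ($K{\left(L \right)} = \sqrt{L + \left(6 + L\right)} = \sqrt{6 + 2 L}$)
$N{\left(8 + c{\left(-6,0 \right)} \right)} + K{\left(-262 \right)} = 2 \left(8 + 0\right)^{3} + \sqrt{6 + 2 \left(-262\right)} = 2 \cdot 8^{3} + \sqrt{6 - 524} = 2 \cdot 512 + \sqrt{-518} = 1024 + i \sqrt{518}$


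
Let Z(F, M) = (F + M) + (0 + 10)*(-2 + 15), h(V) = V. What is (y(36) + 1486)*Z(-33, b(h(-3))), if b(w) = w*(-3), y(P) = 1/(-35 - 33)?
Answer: 5355491/34 ≈ 1.5751e+5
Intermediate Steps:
y(P) = -1/68 (y(P) = 1/(-68) = -1/68)
b(w) = -3*w
Z(F, M) = 130 + F + M (Z(F, M) = (F + M) + 10*13 = (F + M) + 130 = 130 + F + M)
(y(36) + 1486)*Z(-33, b(h(-3))) = (-1/68 + 1486)*(130 - 33 - 3*(-3)) = 101047*(130 - 33 + 9)/68 = (101047/68)*106 = 5355491/34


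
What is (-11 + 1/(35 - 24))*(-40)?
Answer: 4800/11 ≈ 436.36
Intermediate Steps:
(-11 + 1/(35 - 24))*(-40) = (-11 + 1/11)*(-40) = -120/11*(-40) = 4800/11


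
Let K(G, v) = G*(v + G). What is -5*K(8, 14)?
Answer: -880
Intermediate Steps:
K(G, v) = G*(G + v)
-5*K(8, 14) = -40*(8 + 14) = -40*22 = -5*176 = -880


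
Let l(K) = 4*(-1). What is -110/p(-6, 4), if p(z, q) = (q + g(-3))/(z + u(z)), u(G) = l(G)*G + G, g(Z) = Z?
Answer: -1320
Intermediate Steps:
l(K) = -4
u(G) = -3*G (u(G) = -4*G + G = -3*G)
p(z, q) = -(-3 + q)/(2*z) (p(z, q) = (q - 3)/(z - 3*z) = (-3 + q)/((-2*z)) = (-3 + q)*(-1/(2*z)) = -(-3 + q)/(2*z))
-110/p(-6, 4) = -110/((½)*(3 - 1*4)/(-6)) = -110/((½)*(-⅙)*(3 - 4)) = -110/((½)*(-⅙)*(-1)) = -110/1/12 = -110*12 = -11*120 = -1320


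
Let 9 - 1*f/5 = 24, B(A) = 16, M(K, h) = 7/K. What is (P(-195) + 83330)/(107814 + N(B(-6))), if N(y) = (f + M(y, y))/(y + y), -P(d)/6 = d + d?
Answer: 8772608/11039915 ≈ 0.79463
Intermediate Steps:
P(d) = -12*d (P(d) = -6*(d + d) = -12*d)
f = -75 (f = 45 - 5*24 = 45 - 120 = -75)
N(y) = (-75 + 7/y)/(2*y) (N(y) = (-75 + 7/y)/(y + y) = (-75 + 7/y)/((2*y)) = (-75 + 7/y)*(1/(2*y)) = (-75 + 7/y)/(2*y))
(P(-195) + 83330)/(107814 + N(B(-6))) = (-12*(-195) + 83330)/(107814 + (½)*(7 - 75*16)/16²) = (2340 + 83330)/(107814 + (½)*(1/256)*(7 - 1200)) = 85670/(107814 + (½)*(1/256)*(-1193)) = 85670/(107814 - 1193/512) = 85670/(55199575/512) = 85670*(512/55199575) = 8772608/11039915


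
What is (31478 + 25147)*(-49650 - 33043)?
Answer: -4682491125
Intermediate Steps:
(31478 + 25147)*(-49650 - 33043) = 56625*(-82693) = -4682491125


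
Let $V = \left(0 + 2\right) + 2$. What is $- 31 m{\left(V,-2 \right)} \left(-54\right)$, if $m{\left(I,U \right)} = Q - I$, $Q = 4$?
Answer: $0$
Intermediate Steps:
$V = 4$ ($V = 2 + 2 = 4$)
$m{\left(I,U \right)} = 4 - I$
$- 31 m{\left(V,-2 \right)} \left(-54\right) = - 31 \left(4 - 4\right) \left(-54\right) = \left(-31\right) 0 \left(-54\right) = 0 \left(-54\right) = 0$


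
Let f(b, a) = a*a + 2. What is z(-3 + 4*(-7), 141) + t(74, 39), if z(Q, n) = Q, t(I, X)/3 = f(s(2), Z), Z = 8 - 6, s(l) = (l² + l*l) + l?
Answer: -13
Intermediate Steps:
s(l) = l + 2*l² (s(l) = (l² + l²) + l = 2*l² + l = l + 2*l²)
Z = 2
f(b, a) = 2 + a² (f(b, a) = a² + 2 = 2 + a²)
t(I, X) = 18 (t(I, X) = 3*(2 + 2²) = 3*(2 + 4) = 3*6 = 18)
z(-3 + 4*(-7), 141) + t(74, 39) = (-3 + 4*(-7)) + 18 = (-3 - 28) + 18 = -31 + 18 = -13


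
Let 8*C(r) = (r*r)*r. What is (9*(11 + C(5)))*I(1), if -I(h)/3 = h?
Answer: -5751/8 ≈ -718.88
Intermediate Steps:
C(r) = r³/8 (C(r) = ((r*r)*r)/8 = (r²*r)/8 = r³/8)
I(h) = -3*h
(9*(11 + C(5)))*I(1) = (9*(11 + (⅛)*5³))*(-3*1) = (9*(11 + (⅛)*125))*(-3) = (9*(11 + 125/8))*(-3) = (9*(213/8))*(-3) = (1917/8)*(-3) = -5751/8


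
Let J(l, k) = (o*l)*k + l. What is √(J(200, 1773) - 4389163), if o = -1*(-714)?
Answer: √248795437 ≈ 15773.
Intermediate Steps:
o = 714
J(l, k) = l + 714*k*l (J(l, k) = (714*l)*k + l = 714*k*l + l = l + 714*k*l)
√(J(200, 1773) - 4389163) = √(200*(1 + 714*1773) - 4389163) = √(200*(1 + 1265922) - 4389163) = √(200*1265923 - 4389163) = √(253184600 - 4389163) = √248795437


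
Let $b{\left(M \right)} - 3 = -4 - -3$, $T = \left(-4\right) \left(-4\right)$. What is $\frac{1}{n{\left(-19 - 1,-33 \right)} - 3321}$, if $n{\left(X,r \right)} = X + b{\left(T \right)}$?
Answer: $- \frac{1}{3339} \approx -0.00029949$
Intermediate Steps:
$T = 16$
$b{\left(M \right)} = 2$ ($b{\left(M \right)} = 3 - 1 = 2$)
$n{\left(X,r \right)} = 2 + X$ ($n{\left(X,r \right)} = X + 2 = 2 + X$)
$\frac{1}{n{\left(-19 - 1,-33 \right)} - 3321} = \frac{1}{\left(2 - 20\right) - 3321} = \frac{1}{-18 - 3321} = \frac{1}{-3339} = - \frac{1}{3339}$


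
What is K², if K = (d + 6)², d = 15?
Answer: 194481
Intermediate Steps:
K = 441 (K = (15 + 6)² = 21² = 441)
K² = 441² = 194481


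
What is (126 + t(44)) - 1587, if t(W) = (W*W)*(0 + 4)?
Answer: 6283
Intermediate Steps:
t(W) = 4*W**2 (t(W) = W**2*4 = 4*W**2)
(126 + t(44)) - 1587 = (126 + 4*44**2) - 1587 = (126 + 4*1936) - 1587 = (126 + 7744) - 1587 = 7870 - 1587 = 6283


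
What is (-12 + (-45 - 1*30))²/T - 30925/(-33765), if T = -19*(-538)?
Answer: 114336527/69029166 ≈ 1.6564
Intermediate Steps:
T = 10222
(-12 + (-45 - 1*30))²/T - 30925/(-33765) = (-12 + (-45 - 1*30))²/10222 - 30925/(-33765) = (-12 + (-45 - 30))²*(1/10222) - 30925*(-1/33765) = (-12 - 75)²*(1/10222) + 6185/6753 = (-87)²*(1/10222) + 6185/6753 = 7569*(1/10222) + 6185/6753 = 7569/10222 + 6185/6753 = 114336527/69029166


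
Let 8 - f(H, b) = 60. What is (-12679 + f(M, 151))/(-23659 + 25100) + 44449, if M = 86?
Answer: 64038278/1441 ≈ 44440.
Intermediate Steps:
f(H, b) = -52 (f(H, b) = 8 - 1*60 = 8 - 60 = -52)
(-12679 + f(M, 151))/(-23659 + 25100) + 44449 = (-12679 - 52)/(-23659 + 25100) + 44449 = -12731/1441 + 44449 = 64038278/1441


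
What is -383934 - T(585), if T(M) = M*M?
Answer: -726159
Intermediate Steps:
T(M) = M**2
-383934 - T(585) = -383934 - 1*585**2 = -383934 - 1*342225 = -383934 - 342225 = -726159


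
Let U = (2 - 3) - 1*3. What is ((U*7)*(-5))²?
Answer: 19600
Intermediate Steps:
U = -4 (U = -1 - 3 = -4)
((U*7)*(-5))² = (-4*7*(-5))² = (-28*(-5))² = 140² = 19600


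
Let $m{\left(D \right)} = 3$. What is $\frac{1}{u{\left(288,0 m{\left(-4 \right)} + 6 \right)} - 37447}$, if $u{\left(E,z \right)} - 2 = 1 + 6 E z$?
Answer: $- \frac{1}{27076} \approx -3.6933 \cdot 10^{-5}$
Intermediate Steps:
$u{\left(E,z \right)} = 3 + 6 E z$ ($u{\left(E,z \right)} = 2 + \left(1 + 6 E z\right) = 3 + 6 E z$)
$\frac{1}{u{\left(288,0 m{\left(-4 \right)} + 6 \right)} - 37447} = \frac{1}{\left(3 + 6 \cdot 288 \left(0 \cdot 3 + 6\right)\right) - 37447} = \frac{1}{\left(3 + 6 \cdot 288 \left(0 + 6\right)\right) - 37447} = \frac{1}{\left(3 + 6 \cdot 288 \cdot 6\right) - 37447} = \frac{1}{\left(3 + 10368\right) - 37447} = \frac{1}{10371 - 37447} = \frac{1}{-27076} = - \frac{1}{27076}$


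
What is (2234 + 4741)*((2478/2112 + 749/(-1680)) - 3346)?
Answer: -8213313135/352 ≈ -2.3333e+7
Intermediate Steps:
(2234 + 4741)*((2478/2112 + 749/(-1680)) - 3346) = 6975*((2478*(1/2112) + 749*(-1/1680)) - 3346) = 6975*((413/352 - 107/240) - 3346) = 6975*(3841/5280 - 3346) = 6975*(-17663039/5280) = -8213313135/352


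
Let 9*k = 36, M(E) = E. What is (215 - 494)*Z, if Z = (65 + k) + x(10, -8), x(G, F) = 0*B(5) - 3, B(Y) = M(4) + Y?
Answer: -18414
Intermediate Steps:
k = 4 (k = (⅑)*36 = 4)
B(Y) = 4 + Y
x(G, F) = -3 (x(G, F) = 0*(4 + 5) - 3 = 0*9 - 3 = 0 - 3 = -3)
Z = 66 (Z = (65 + 4) - 3 = 69 - 3 = 66)
(215 - 494)*Z = (215 - 494)*66 = -279*66 = -18414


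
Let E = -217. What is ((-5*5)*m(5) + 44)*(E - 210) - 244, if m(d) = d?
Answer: 34343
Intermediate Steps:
((-5*5)*m(5) + 44)*(E - 210) - 244 = (-5*5*5 + 44)*(-217 - 210) - 244 = (-25*5 + 44)*(-427) - 244 = (-125 + 44)*(-427) - 244 = -81*(-427) - 244 = 34587 - 244 = 34343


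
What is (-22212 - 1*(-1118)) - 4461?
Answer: -25555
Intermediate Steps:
(-22212 - 1*(-1118)) - 4461 = (-22212 + 1118) - 4461 = -21094 - 4461 = -25555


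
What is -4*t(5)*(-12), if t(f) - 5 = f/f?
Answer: 288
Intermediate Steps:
t(f) = 6 (t(f) = 5 + f/f = 5 + 1 = 6)
-4*t(5)*(-12) = -4*6*(-12) = -24*(-12) = 288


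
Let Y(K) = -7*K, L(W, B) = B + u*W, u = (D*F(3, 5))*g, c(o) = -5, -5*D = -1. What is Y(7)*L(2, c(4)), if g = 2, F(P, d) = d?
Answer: 49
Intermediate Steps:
D = 1/5 (D = -1/5*(-1) = 1/5 ≈ 0.20000)
u = 2 (u = ((1/5)*5)*2 = 1*2 = 2)
L(W, B) = B + 2*W
Y(7)*L(2, c(4)) = (-7*7)*(-5 + 2*2) = -49*(-5 + 4) = -49*(-1) = 49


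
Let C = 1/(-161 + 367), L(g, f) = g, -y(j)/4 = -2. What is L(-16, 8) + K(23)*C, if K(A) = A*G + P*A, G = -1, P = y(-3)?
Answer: -3135/206 ≈ -15.218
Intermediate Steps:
y(j) = 8 (y(j) = -4*(-2) = 8)
P = 8
C = 1/206 ≈ 0.0048544
K(A) = 7*A (K(A) = A*(-1) + 8*A = -A + 8*A = 7*A)
L(-16, 8) + K(23)*C = -16 + (7*23)*(1/206) = -16 + 161*(1/206) = -16 + 161/206 = -3135/206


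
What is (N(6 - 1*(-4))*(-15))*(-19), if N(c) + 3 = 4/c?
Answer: -741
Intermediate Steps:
N(c) = -3 + 4/c
(N(6 - 1*(-4))*(-15))*(-19) = ((-3 + 4/(6 - 1*(-4)))*(-15))*(-19) = ((-3 + 4/(6 + 4))*(-15))*(-19) = ((-3 + 4/10)*(-15))*(-19) = ((-3 + 4*(⅒))*(-15))*(-19) = ((-3 + ⅖)*(-15))*(-19) = -13/5*(-15)*(-19) = 39*(-19) = -741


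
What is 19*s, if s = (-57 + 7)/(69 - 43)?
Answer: -475/13 ≈ -36.538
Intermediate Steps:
s = -25/13 (s = -50/26 = -50*1/26 = -25/13 ≈ -1.9231)
19*s = 19*(-25/13) = -475/13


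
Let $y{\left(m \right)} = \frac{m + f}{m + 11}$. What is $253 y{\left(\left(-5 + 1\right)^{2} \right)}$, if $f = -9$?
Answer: $\frac{1771}{27} \approx 65.593$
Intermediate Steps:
$y{\left(m \right)} = \frac{-9 + m}{11 + m}$ ($y{\left(m \right)} = \frac{m - 9}{m + 11} = \frac{-9 + m}{11 + m}$)
$253 y{\left(\left(-5 + 1\right)^{2} \right)} = 253 \frac{-9 + \left(-5 + 1\right)^{2}}{11 + \left(-5 + 1\right)^{2}} = 253 \frac{-9 + \left(-4\right)^{2}}{11 + \left(-4\right)^{2}} = 253 \frac{-9 + 16}{11 + 16} = 253 \cdot \frac{1}{27} \cdot 7 = 253 \cdot \frac{7}{27} = \frac{1771}{27}$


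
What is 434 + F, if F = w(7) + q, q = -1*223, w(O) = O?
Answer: 218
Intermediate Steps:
q = -223
F = -216 (F = 7 - 223 = -216)
434 + F = 434 - 216 = 218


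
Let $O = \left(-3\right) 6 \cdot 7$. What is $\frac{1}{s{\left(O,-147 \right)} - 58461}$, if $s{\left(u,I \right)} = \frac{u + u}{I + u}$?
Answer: $- \frac{13}{759981} \approx -1.7106 \cdot 10^{-5}$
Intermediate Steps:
$O = -126$ ($O = \left(-18\right) 7 = -126$)
$s{\left(u,I \right)} = \frac{2 u}{I + u}$
$\frac{1}{s{\left(O,-147 \right)} - 58461} = \frac{1}{2 \left(-126\right) \frac{1}{-147 - 126} - 58461} = \frac{1}{2 \left(-126\right) \frac{1}{-273} - 58461} = \frac{1}{2 \left(-126\right) \left(- \frac{1}{273}\right) - 58461} = \frac{1}{\frac{12}{13} - 58461} = \frac{1}{- \frac{759981}{13}} = - \frac{13}{759981}$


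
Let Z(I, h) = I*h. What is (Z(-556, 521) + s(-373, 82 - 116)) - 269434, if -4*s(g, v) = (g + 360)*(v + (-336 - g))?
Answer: -2236401/4 ≈ -5.5910e+5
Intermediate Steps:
s(g, v) = -(360 + g)*(-336 + v - g)/4 (s(g, v) = -(g + 360)*(v + (-336 - g))/4 = -(360 + g)*(-336 + v - g)/4)
(Z(-556, 521) + s(-373, 82 - 116)) - 269434 = (-556*521 + (30240 - 90*(82 - 116) + 174*(-373) + (1/4)*(-373)**2 - 1/4*(-373)*(82 - 116))) - 269434 = (-289676 + (30240 - 90*(-34) - 64902 + (1/4)*139129 - 1/4*(-373)*(-34))) - 269434 = (-289676 + (30240 + 3060 - 64902 + 139129/4 - 6341/2)) - 269434 = (-289676 + 39/4) - 269434 = -1158665/4 - 269434 = -2236401/4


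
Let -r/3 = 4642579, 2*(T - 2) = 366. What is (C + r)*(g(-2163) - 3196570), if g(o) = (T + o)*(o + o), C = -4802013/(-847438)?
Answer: -31633264518578607297/423719 ≈ -7.4656e+13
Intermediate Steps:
T = 185 (T = 2 + (1/2)*366 = 2 + 183 = 185)
r = -13927737 (r = -3*4642579 = -13927737)
C = 4802013/847438 (C = -4802013*(-1/847438) = 4802013/847438 ≈ 5.6665)
g(o) = 2*o*(185 + o) (g(o) = (185 + o)*(o + o) = (185 + o)*(2*o) = 2*o*(185 + o))
(C + r)*(g(-2163) - 3196570) = (4802013/847438 - 13927737)*(2*(-2163)*(185 - 2163) - 3196570) = -11802888785793*(2*(-2163)*(-1978) - 3196570)/847438 = -11802888785793*(8556828 - 3196570)/847438 = -11802888785793/847438*5360258 = -31633264518578607297/423719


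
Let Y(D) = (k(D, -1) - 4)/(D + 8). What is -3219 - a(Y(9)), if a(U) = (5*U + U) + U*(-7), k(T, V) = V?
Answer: -54728/17 ≈ -3219.3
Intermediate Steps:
Y(D) = -5/(8 + D) (Y(D) = (-1 - 4)/(D + 8) = -5/(8 + D))
a(U) = -U (a(U) = 6*U - 7*U = -U)
-3219 - a(Y(9)) = -3219 - (-1)*(-5/(8 + 9)) = -3219 - (-1)*(-5/17) = -3219 - (-1)*(-5*1/17) = -3219 - (-1)*(-5)/17 = -3219 - 1*5/17 = -3219 - 5/17 = -54728/17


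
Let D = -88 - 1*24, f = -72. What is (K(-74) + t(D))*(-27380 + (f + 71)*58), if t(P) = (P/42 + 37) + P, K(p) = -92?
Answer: 4655314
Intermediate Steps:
D = -112 (D = -88 - 24 = -112)
t(P) = 37 + 43*P/42 (t(P) = (P*(1/42) + 37) + P = (P/42 + 37) + P = (37 + P/42) + P = 37 + 43*P/42)
(K(-74) + t(D))*(-27380 + (f + 71)*58) = (-92 + (37 + (43/42)*(-112)))*(-27380 + (-72 + 71)*58) = (-92 + (37 - 344/3))*(-27380 - 1*58) = (-92 - 233/3)*(-27380 - 58) = -509/3*(-27438) = 4655314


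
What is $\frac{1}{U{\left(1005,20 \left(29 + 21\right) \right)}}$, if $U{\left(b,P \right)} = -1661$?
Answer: $- \frac{1}{1661} \approx -0.00060205$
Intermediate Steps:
$\frac{1}{U{\left(1005,20 \left(29 + 21\right) \right)}} = \frac{1}{-1661} = - \frac{1}{1661}$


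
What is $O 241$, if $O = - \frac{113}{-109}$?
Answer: $\frac{27233}{109} \approx 249.84$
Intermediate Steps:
$O = \frac{113}{109}$ ($O = \left(-113\right) \left(- \frac{1}{109}\right) = \frac{113}{109} \approx 1.0367$)
$O 241 = \frac{113}{109} \cdot 241 = \frac{27233}{109}$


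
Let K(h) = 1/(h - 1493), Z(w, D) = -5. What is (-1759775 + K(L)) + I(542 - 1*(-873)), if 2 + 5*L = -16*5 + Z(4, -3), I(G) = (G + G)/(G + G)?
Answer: -13289813253/7552 ≈ -1.7598e+6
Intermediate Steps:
I(G) = 1 (I(G) = (2*G)/((2*G)) = (2*G)*(1/(2*G)) = 1)
L = -87/5 (L = -2/5 + (-16*5 - 5)/5 = -2/5 + (-80 - 5)/5 = -2/5 + (1/5)*(-85) = -2/5 - 17 = -87/5 ≈ -17.400)
K(h) = 1/(-1493 + h)
(-1759775 + K(L)) + I(542 - 1*(-873)) = (-1759775 + 1/(-1493 - 87/5)) + 1 = (-1759775 + 1/(-7552/5)) + 1 = (-1759775 - 5/7552) + 1 = -13289820805/7552 + 1 = -13289813253/7552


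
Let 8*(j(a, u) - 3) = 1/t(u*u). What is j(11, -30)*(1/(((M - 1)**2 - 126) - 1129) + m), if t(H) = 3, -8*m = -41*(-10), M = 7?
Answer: -18242627/117024 ≈ -155.89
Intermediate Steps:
m = -205/4 (m = -(-41)*(-10)/8 = -1/8*410 = -205/4 ≈ -51.250)
j(a, u) = 73/24 (j(a, u) = 3 + (1/8)/3 = 3 + (1/8)*(1/3) = 3 + 1/24 = 73/24)
j(11, -30)*(1/(((M - 1)**2 - 126) - 1129) + m) = 73*(1/(((7 - 1)**2 - 126) - 1129) - 205/4)/24 = 73*(1/((6**2 - 126) - 1129) - 205/4)/24 = 73*(1/((36 - 126) - 1129) - 205/4)/24 = 73*(1/(-90 - 1129) - 205/4)/24 = 73*(1/(-1219) - 205/4)/24 = 73*(-1/1219 - 205/4)/24 = (73/24)*(-249899/4876) = -18242627/117024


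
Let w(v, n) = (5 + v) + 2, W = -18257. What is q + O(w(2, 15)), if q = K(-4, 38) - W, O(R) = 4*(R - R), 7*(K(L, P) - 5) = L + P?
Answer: 127868/7 ≈ 18267.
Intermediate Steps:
K(L, P) = 5 + L/7 + P/7 (K(L, P) = 5 + (L + P)/7 = 5 + (L/7 + P/7) = 5 + L/7 + P/7)
w(v, n) = 7 + v
O(R) = 0 (O(R) = 4*0 = 0)
q = 127868/7 (q = (5 + (1/7)*(-4) + (1/7)*38) - 1*(-18257) = (5 - 4/7 + 38/7) + 18257 = 69/7 + 18257 = 127868/7 ≈ 18267.)
q + O(w(2, 15)) = 127868/7 + 0 = 127868/7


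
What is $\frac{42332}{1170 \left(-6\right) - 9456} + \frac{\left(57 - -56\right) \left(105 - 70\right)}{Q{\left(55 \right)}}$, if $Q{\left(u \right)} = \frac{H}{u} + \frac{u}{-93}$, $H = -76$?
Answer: $- \frac{83433463394}{41573067} \approx -2006.9$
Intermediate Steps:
$Q{\left(u \right)} = - \frac{76}{u} - \frac{u}{93}$ ($Q{\left(u \right)} = - \frac{76}{u} + \frac{u}{-93} = - \frac{76}{u} + u \left(- \frac{1}{93}\right) = - \frac{76}{u} - \frac{u}{93}$)
$\frac{42332}{1170 \left(-6\right) - 9456} + \frac{\left(57 - -56\right) \left(105 - 70\right)}{Q{\left(55 \right)}} = \frac{42332}{1170 \left(-6\right) - 9456} + \frac{\left(57 - -56\right) \left(105 - 70\right)}{- \frac{76}{55} - \frac{55}{93}} = \frac{42332}{-7020 - 9456} + \frac{\left(57 + 56\right) 35}{\left(-76\right) \frac{1}{55} - \frac{55}{93}} = \frac{42332}{-16476} + \frac{113 \cdot 35}{- \frac{76}{55} - \frac{55}{93}} = 42332 \left(- \frac{1}{16476}\right) + \frac{3955}{- \frac{10093}{5115}} = - \frac{10583}{4119} + 3955 \left(- \frac{5115}{10093}\right) = - \frac{10583}{4119} - \frac{20229825}{10093} = - \frac{83433463394}{41573067}$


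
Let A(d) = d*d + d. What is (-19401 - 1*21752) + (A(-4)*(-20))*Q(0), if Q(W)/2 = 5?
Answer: -43553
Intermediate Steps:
Q(W) = 10 (Q(W) = 2*5 = 10)
A(d) = d + d² (A(d) = d² + d = d + d²)
(-19401 - 1*21752) + (A(-4)*(-20))*Q(0) = (-19401 - 1*21752) + (-4*(1 - 4)*(-20))*10 = (-19401 - 21752) + (-4*(-3)*(-20))*10 = -41153 + (12*(-20))*10 = -41153 - 240*10 = -41153 - 2400 = -43553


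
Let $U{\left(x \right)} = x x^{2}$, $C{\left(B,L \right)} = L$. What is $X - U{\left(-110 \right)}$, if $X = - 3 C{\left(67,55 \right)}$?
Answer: $1330835$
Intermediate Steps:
$U{\left(x \right)} = x^{3}$
$X = -165$ ($X = \left(-3\right) 55 = -165$)
$X - U{\left(-110 \right)} = -165 - \left(-110\right)^{3} = -165 - -1331000 = -165 + 1331000 = 1330835$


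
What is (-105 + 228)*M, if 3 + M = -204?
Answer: -25461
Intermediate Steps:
M = -207 (M = -3 - 204 = -207)
(-105 + 228)*M = (-105 + 228)*(-207) = 123*(-207) = -25461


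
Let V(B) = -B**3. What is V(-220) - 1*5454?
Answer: 10642546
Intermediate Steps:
V(-220) - 1*5454 = -1*(-220)**3 - 1*5454 = -1*(-10648000) - 5454 = 10648000 - 5454 = 10642546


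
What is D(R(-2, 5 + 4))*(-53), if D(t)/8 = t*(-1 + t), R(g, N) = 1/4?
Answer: 159/2 ≈ 79.500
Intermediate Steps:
R(g, N) = 1/4
D(t) = 8*t*(-1 + t) (D(t) = 8*(t*(-1 + t)) = 8*t*(-1 + t))
D(R(-2, 5 + 4))*(-53) = (8*(1/4)*(-1 + 1/4))*(-53) = (8*(1/4)*(-3/4))*(-53) = -3/2*(-53) = 159/2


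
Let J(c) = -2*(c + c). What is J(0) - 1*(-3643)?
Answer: 3643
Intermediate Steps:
J(c) = -4*c
J(0) - 1*(-3643) = -4*0 - 1*(-3643) = 0 + 3643 = 3643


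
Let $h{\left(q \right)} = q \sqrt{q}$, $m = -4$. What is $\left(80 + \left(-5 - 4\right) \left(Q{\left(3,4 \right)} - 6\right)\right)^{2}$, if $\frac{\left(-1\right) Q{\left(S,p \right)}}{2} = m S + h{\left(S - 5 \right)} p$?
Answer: $-34748 + 23616 i \sqrt{2} \approx -34748.0 + 33398.0 i$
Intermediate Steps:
$h{\left(q \right)} = q^{\frac{3}{2}}$
$Q{\left(S,p \right)} = 8 S - 2 p \left(-5 + S\right)^{\frac{3}{2}}$ ($Q{\left(S,p \right)} = - 2 \left(- 4 S + \left(S - 5\right)^{\frac{3}{2}} p\right) = - 2 \left(- 4 S + \left(-5 + S\right)^{\frac{3}{2}} p\right) = - 2 \left(- 4 S + p \left(-5 + S\right)^{\frac{3}{2}}\right) = 8 S - 2 p \left(-5 + S\right)^{\frac{3}{2}}$)
$\left(80 + \left(-5 - 4\right) \left(Q{\left(3,4 \right)} - 6\right)\right)^{2} = \left(80 + \left(-5 - 4\right) \left(\left(8 \cdot 3 - 8 \left(-5 + 3\right)^{\frac{3}{2}}\right) - 6\right)\right)^{2} = \left(80 - 9 \left(\left(24 - 8 \left(-2\right)^{\frac{3}{2}}\right) - 6\right)\right)^{2} = \left(80 - 9 \left(\left(24 - 8 \left(- 2 i \sqrt{2}\right)\right) - 6\right)\right)^{2} = \left(80 - 9 \left(\left(24 + 16 i \sqrt{2}\right) - 6\right)\right)^{2} = \left(80 - 9 \left(18 + 16 i \sqrt{2}\right)\right)^{2} = \left(80 - \left(162 + 144 i \sqrt{2}\right)\right)^{2} = \left(-82 - 144 i \sqrt{2}\right)^{2}$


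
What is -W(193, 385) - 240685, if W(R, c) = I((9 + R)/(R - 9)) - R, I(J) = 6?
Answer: -240498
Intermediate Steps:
W(R, c) = 6 - R
-W(193, 385) - 240685 = -(6 - 1*193) - 240685 = -(6 - 193) - 240685 = -1*(-187) - 240685 = 187 - 240685 = -240498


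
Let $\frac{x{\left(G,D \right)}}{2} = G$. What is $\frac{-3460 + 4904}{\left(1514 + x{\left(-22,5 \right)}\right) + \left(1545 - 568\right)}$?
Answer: $\frac{1444}{2447} \approx 0.59011$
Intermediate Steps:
$x{\left(G,D \right)} = 2 G$
$\frac{-3460 + 4904}{\left(1514 + x{\left(-22,5 \right)}\right) + \left(1545 - 568\right)} = \frac{-3460 + 4904}{\left(1514 + 2 \left(-22\right)\right) + \left(1545 - 568\right)} = \frac{1444}{\left(1514 - 44\right) + 977} = \frac{1444}{1470 + 977} = \frac{1444}{2447}$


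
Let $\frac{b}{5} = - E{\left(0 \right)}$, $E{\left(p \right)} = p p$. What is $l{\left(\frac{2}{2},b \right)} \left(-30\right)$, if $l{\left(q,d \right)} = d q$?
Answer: $0$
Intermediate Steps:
$E{\left(p \right)} = p^{2}$
$b = 0$ ($b = 5 \left(- 0^{2}\right) = 5 \left(\left(-1\right) 0\right) = 5 \cdot 0 = 0$)
$l{\left(\frac{2}{2},b \right)} \left(-30\right) = 0 \cdot \frac{2}{2} \left(-30\right) = 0 \cdot 2 \cdot \frac{1}{2} \left(-30\right) = 0 \cdot 1 \left(-30\right) = 0 \left(-30\right) = 0$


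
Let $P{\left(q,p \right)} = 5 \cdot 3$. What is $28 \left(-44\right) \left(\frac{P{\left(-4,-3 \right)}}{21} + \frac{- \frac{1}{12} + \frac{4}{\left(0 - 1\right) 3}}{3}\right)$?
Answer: $- \frac{2684}{9} \approx -298.22$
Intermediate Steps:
$P{\left(q,p \right)} = 15$
$28 \left(-44\right) \left(\frac{P{\left(-4,-3 \right)}}{21} + \frac{- \frac{1}{12} + \frac{4}{\left(0 - 1\right) 3}}{3}\right) = 28 \left(-44\right) \left(\frac{15}{21} + \frac{- \frac{1}{12} + \frac{4}{\left(0 - 1\right) 3}}{3}\right) = - 1232 \left(15 \cdot \frac{1}{21} + \left(\left(-1\right) \frac{1}{12} + \frac{4}{\left(-1\right) 3}\right) \frac{1}{3}\right) = - 1232 \left(\frac{5}{7} + \left(- \frac{1}{12} + \frac{4}{-3}\right) \frac{1}{3}\right) = - 1232 \left(\frac{5}{7} + \left(- \frac{1}{12} + 4 \left(- \frac{1}{3}\right)\right) \frac{1}{3}\right) = - 1232 \left(\frac{5}{7} + \left(- \frac{1}{12} - \frac{4}{3}\right) \frac{1}{3}\right) = - 1232 \left(\frac{5}{7} - \frac{17}{36}\right) = \left(-1232\right) \frac{61}{252} = - \frac{2684}{9}$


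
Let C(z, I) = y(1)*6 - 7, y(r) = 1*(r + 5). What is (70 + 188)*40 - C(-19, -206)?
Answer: 10291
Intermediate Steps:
y(r) = 5 + r (y(r) = 1*(5 + r) = 5 + r)
C(z, I) = 29 (C(z, I) = (5 + 1)*6 - 7 = 6*6 - 7 = 36 - 7 = 29)
(70 + 188)*40 - C(-19, -206) = (70 + 188)*40 - 1*29 = 258*40 - 29 = 10320 - 29 = 10291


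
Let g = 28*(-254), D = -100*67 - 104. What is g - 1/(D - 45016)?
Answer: -368543839/51820 ≈ -7112.0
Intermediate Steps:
D = -6804 (D = -6700 - 104 = -6804)
g = -7112
g - 1/(D - 45016) = -7112 - 1/(-6804 - 45016) = -7112 - 1/(-51820) = -7112 - 1*(-1/51820) = -7112 + 1/51820 = -368543839/51820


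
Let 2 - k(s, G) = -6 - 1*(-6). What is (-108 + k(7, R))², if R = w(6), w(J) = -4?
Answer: 11236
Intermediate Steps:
R = -4
k(s, G) = 2 (k(s, G) = 2 - (-6 - 1*(-6)) = 2 - (-6 + 6) = 2 - 1*0 = 2 + 0 = 2)
(-108 + k(7, R))² = (-108 + 2)² = (-106)² = 11236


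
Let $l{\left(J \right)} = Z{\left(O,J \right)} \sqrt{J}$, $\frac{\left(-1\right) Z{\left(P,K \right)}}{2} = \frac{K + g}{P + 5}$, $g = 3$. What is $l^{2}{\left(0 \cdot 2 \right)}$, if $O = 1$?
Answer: $0$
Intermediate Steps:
$Z{\left(P,K \right)} = - \frac{2 \left(3 + K\right)}{5 + P}$ ($Z{\left(P,K \right)} = - 2 \frac{K + 3}{P + 5} = - 2 \frac{3 + K}{5 + P} = - \frac{2 \left(3 + K\right)}{5 + P}$)
$l{\left(J \right)} = \sqrt{J} \left(-1 - \frac{J}{3}\right)$ ($l{\left(J \right)} = \frac{2 \left(-3 - J\right)}{5 + 1} \sqrt{J} = \frac{2 \left(-3 - J\right)}{6} \sqrt{J} = 2 \cdot \frac{1}{6} \left(-3 - J\right) \sqrt{J} = \left(-1 - \frac{J}{3}\right) \sqrt{J} = \sqrt{J} \left(-1 - \frac{J}{3}\right)$)
$l^{2}{\left(0 \cdot 2 \right)} = \left(\frac{\sqrt{0 \cdot 2} \left(-3 - 0 \cdot 2\right)}{3}\right)^{2} = \left(\frac{\sqrt{0} \left(-3 - 0\right)}{3}\right)^{2} = \left(\frac{1}{3} \cdot 0 \left(-3 + 0\right)\right)^{2} = \left(\frac{1}{3} \cdot 0 \left(-3\right)\right)^{2} = 0^{2} = 0$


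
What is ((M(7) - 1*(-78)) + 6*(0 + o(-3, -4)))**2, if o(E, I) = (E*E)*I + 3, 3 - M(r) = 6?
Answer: 15129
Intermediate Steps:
M(r) = -3 (M(r) = 3 - 1*6 = 3 - 6 = -3)
o(E, I) = 3 + I*E**2 (o(E, I) = E**2*I + 3 = I*E**2 + 3 = 3 + I*E**2)
((M(7) - 1*(-78)) + 6*(0 + o(-3, -4)))**2 = ((-3 - 1*(-78)) + 6*(0 + (3 - 4*(-3)**2)))**2 = ((-3 + 78) + 6*(0 + (3 - 4*9)))**2 = (75 + 6*(0 + (3 - 36)))**2 = (75 + 6*(0 - 33))**2 = (75 + 6*(-33))**2 = (75 - 198)**2 = (-123)**2 = 15129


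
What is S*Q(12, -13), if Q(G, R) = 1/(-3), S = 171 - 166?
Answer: -5/3 ≈ -1.6667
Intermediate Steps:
S = 5
Q(G, R) = -⅓
S*Q(12, -13) = 5*(-⅓) = -5/3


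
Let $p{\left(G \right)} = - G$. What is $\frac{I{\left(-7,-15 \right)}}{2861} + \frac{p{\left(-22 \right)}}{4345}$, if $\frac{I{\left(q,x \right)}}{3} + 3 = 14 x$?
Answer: $- \frac{246683}{1130095} \approx -0.21829$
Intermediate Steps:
$I{\left(q,x \right)} = -9 + 42 x$ ($I{\left(q,x \right)} = -9 + 3 \cdot 14 x = -9 + 42 x$)
$\frac{I{\left(-7,-15 \right)}}{2861} + \frac{p{\left(-22 \right)}}{4345} = \frac{-9 + 42 \left(-15\right)}{2861} + \frac{\left(-1\right) \left(-22\right)}{4345} = \left(-9 - 630\right) \frac{1}{2861} + 22 \cdot \frac{1}{4345} = \left(-639\right) \frac{1}{2861} + \frac{2}{395} = - \frac{639}{2861} + \frac{2}{395} = - \frac{246683}{1130095}$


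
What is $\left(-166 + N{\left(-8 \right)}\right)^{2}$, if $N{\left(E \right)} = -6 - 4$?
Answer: $30976$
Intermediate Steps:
$N{\left(E \right)} = -10$
$\left(-166 + N{\left(-8 \right)}\right)^{2} = \left(-166 - 10\right)^{2} = \left(-176\right)^{2} = 30976$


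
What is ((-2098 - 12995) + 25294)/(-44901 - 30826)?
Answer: -10201/75727 ≈ -0.13471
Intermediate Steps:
((-2098 - 12995) + 25294)/(-44901 - 30826) = (-15093 + 25294)/(-75727) = 10201*(-1/75727) = -10201/75727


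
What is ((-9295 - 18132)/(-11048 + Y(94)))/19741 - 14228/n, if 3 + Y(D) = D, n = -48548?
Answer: 769719582808/2625259036769 ≈ 0.29320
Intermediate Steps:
Y(D) = -3 + D
((-9295 - 18132)/(-11048 + Y(94)))/19741 - 14228/n = ((-9295 - 18132)/(-11048 + (-3 + 94)))/19741 - 14228/(-48548) = -27427/(-11048 + 91)*(1/19741) - 14228*(-1/48548) = -27427/(-10957)*(1/19741) + 3557/12137 = -27427*(-1/10957)*(1/19741) + 3557/12137 = (27427/10957)*(1/19741) + 3557/12137 = 27427/216302137 + 3557/12137 = 769719582808/2625259036769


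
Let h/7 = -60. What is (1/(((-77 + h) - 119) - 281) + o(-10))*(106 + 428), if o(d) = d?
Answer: -1596838/299 ≈ -5340.6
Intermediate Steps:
h = -420 (h = 7*(-60) = -420)
(1/(((-77 + h) - 119) - 281) + o(-10))*(106 + 428) = (1/(((-77 - 420) - 119) - 281) - 10)*(106 + 428) = (1/((-497 - 119) - 281) - 10)*534 = (1/(-616 - 281) - 10)*534 = (1/(-897) - 10)*534 = (-1/897 - 10)*534 = -8971/897*534 = -1596838/299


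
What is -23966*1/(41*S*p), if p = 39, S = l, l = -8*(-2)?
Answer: -11983/12792 ≈ -0.93676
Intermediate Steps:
l = 16
S = 16
-23966*1/(41*S*p) = -23966/((41*39)*16) = -23966/(1599*16) = -23966/25584 = -23966*1/25584 = -11983/12792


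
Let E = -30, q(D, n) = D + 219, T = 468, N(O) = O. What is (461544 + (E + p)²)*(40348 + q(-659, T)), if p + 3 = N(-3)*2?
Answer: 18479998020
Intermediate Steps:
q(D, n) = 219 + D
p = -9 (p = -3 - 3*2 = -3 - 6 = -9)
(461544 + (E + p)²)*(40348 + q(-659, T)) = (461544 + (-30 - 9)²)*(40348 + (219 - 659)) = (461544 + (-39)²)*(40348 - 440) = (461544 + 1521)*39908 = 463065*39908 = 18479998020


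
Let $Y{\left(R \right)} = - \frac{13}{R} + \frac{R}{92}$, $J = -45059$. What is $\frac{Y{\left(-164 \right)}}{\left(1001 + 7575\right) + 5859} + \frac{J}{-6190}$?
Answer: $\frac{245336960963}{33703819580} \approx 7.2792$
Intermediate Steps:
$Y{\left(R \right)} = - \frac{13}{R} + \frac{R}{92}$ ($Y{\left(R \right)} = - \frac{13}{R} + R \frac{1}{92} = - \frac{13}{R} + \frac{R}{92}$)
$\frac{Y{\left(-164 \right)}}{\left(1001 + 7575\right) + 5859} + \frac{J}{-6190} = \frac{- \frac{13}{-164} + \frac{1}{92} \left(-164\right)}{\left(1001 + 7575\right) + 5859} - \frac{45059}{-6190} = \frac{\left(-13\right) \left(- \frac{1}{164}\right) - \frac{41}{23}}{8576 + 5859} - - \frac{45059}{6190} = \frac{\frac{13}{164} - \frac{41}{23}}{14435} + \frac{45059}{6190} = \left(- \frac{6425}{3772}\right) \frac{1}{14435} + \frac{45059}{6190} = - \frac{1285}{10889764} + \frac{45059}{6190} = \frac{245336960963}{33703819580}$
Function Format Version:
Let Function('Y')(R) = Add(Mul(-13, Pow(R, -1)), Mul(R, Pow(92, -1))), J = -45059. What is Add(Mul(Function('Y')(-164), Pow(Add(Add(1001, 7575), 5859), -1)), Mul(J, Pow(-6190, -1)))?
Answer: Rational(245336960963, 33703819580) ≈ 7.2792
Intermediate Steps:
Function('Y')(R) = Add(Mul(-13, Pow(R, -1)), Mul(Rational(1, 92), R)) (Function('Y')(R) = Add(Mul(-13, Pow(R, -1)), Mul(R, Rational(1, 92))) = Add(Mul(-13, Pow(R, -1)), Mul(Rational(1, 92), R)))
Add(Mul(Function('Y')(-164), Pow(Add(Add(1001, 7575), 5859), -1)), Mul(J, Pow(-6190, -1))) = Add(Mul(Add(Mul(-13, Pow(-164, -1)), Mul(Rational(1, 92), -164)), Pow(Add(Add(1001, 7575), 5859), -1)), Mul(-45059, Pow(-6190, -1))) = Add(Mul(Add(Mul(-13, Rational(-1, 164)), Rational(-41, 23)), Pow(Add(8576, 5859), -1)), Mul(-45059, Rational(-1, 6190))) = Add(Mul(Add(Rational(13, 164), Rational(-41, 23)), Pow(14435, -1)), Rational(45059, 6190)) = Add(Mul(Rational(-6425, 3772), Rational(1, 14435)), Rational(45059, 6190)) = Add(Rational(-1285, 10889764), Rational(45059, 6190)) = Rational(245336960963, 33703819580)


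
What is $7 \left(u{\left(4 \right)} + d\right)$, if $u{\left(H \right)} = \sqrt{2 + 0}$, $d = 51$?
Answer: $357 + 7 \sqrt{2} \approx 366.9$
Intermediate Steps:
$u{\left(H \right)} = \sqrt{2}$
$7 \left(u{\left(4 \right)} + d\right) = 7 \left(\sqrt{2} + 51\right) = 7 \left(51 + \sqrt{2}\right) = 357 + 7 \sqrt{2}$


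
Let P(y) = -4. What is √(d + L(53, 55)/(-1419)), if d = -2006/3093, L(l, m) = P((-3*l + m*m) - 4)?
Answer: I*√1382106190146/1462989 ≈ 0.80358*I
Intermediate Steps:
L(l, m) = -4
d = -2006/3093 (d = -2006*1/3093 = -2006/3093 ≈ -0.64856)
√(d + L(53, 55)/(-1419)) = √(-2006/3093 - 4/(-1419)) = √(-2006/3093 - 4*(-1/1419)) = √(-2006/3093 + 4/1419) = √(-944714/1462989) = I*√1382106190146/1462989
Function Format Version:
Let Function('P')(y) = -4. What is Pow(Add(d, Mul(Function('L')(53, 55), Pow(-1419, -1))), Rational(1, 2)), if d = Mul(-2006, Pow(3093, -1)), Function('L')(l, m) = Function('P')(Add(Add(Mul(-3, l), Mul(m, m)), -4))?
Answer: Mul(Rational(1, 1462989), I, Pow(1382106190146, Rational(1, 2))) ≈ Mul(0.80358, I)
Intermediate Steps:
Function('L')(l, m) = -4
d = Rational(-2006, 3093) (d = Mul(-2006, Rational(1, 3093)) = Rational(-2006, 3093) ≈ -0.64856)
Pow(Add(d, Mul(Function('L')(53, 55), Pow(-1419, -1))), Rational(1, 2)) = Pow(Add(Rational(-2006, 3093), Mul(-4, Pow(-1419, -1))), Rational(1, 2)) = Pow(Add(Rational(-2006, 3093), Mul(-4, Rational(-1, 1419))), Rational(1, 2)) = Pow(Add(Rational(-2006, 3093), Rational(4, 1419)), Rational(1, 2)) = Pow(Rational(-944714, 1462989), Rational(1, 2)) = Mul(Rational(1, 1462989), I, Pow(1382106190146, Rational(1, 2)))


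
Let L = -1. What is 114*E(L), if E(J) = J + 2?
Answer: 114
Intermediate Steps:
E(J) = 2 + J
114*E(L) = 114*(2 - 1) = 114*1 = 114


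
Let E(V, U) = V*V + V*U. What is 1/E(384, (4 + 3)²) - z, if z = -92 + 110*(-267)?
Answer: 4898705665/166272 ≈ 29462.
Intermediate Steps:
E(V, U) = V² + U*V
z = -29462 (z = -92 - 29370 = -29462)
1/E(384, (4 + 3)²) - z = 1/(384*((4 + 3)² + 384)) - 1*(-29462) = 1/(384*(7² + 384)) + 29462 = 1/(384*(49 + 384)) + 29462 = 1/(384*433) + 29462 = 1/166272 + 29462 = 4898705665/166272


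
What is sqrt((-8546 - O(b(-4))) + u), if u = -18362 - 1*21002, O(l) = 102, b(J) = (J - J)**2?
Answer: 2*I*sqrt(12003) ≈ 219.12*I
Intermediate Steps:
b(J) = 0 (b(J) = 0**2 = 0)
u = -39364 (u = -18362 - 21002 = -39364)
sqrt((-8546 - O(b(-4))) + u) = sqrt((-8546 - 1*102) - 39364) = sqrt((-8546 - 102) - 39364) = sqrt(-8648 - 39364) = sqrt(-48012) = 2*I*sqrt(12003)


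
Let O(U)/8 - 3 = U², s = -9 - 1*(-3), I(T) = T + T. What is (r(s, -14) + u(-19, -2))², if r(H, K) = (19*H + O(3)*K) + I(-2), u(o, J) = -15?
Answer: 2181529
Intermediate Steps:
I(T) = 2*T
s = -6 (s = -9 + 3 = -6)
O(U) = 24 + 8*U²
r(H, K) = -4 + 19*H + 96*K (r(H, K) = (19*H + (24 + 8*3²)*K) + 2*(-2) = (19*H + (24 + 8*9)*K) - 4 = (19*H + (24 + 72)*K) - 4 = (19*H + 96*K) - 4 = -4 + 19*H + 96*K)
(r(s, -14) + u(-19, -2))² = ((-4 + 19*(-6) + 96*(-14)) - 15)² = ((-4 - 114 - 1344) - 15)² = (-1462 - 15)² = (-1477)² = 2181529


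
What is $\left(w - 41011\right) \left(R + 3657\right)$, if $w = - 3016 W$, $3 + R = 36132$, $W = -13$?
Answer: $-71734158$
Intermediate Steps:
$R = 36129$ ($R = -3 + 36132 = 36129$)
$w = 39208$ ($w = \left(-3016\right) \left(-13\right) = 39208$)
$\left(w - 41011\right) \left(R + 3657\right) = \left(39208 - 41011\right) \left(36129 + 3657\right) = \left(-1803\right) 39786 = -71734158$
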